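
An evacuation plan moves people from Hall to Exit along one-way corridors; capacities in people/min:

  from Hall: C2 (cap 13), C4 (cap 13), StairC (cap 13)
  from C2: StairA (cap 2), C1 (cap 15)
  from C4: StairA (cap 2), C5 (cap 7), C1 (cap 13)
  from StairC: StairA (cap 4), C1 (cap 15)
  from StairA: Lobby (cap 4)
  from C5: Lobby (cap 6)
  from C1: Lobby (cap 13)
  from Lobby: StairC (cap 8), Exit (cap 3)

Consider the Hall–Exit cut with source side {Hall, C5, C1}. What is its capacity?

Edges leaving {Hall, C5, C1}: Hall→C2 (13), Hall→C4 (13), Hall→StairC (13), C5→Lobby (6), C1→Lobby (13).
Cut capacity = 13 + 13 + 13 + 6 + 13 = 58.

58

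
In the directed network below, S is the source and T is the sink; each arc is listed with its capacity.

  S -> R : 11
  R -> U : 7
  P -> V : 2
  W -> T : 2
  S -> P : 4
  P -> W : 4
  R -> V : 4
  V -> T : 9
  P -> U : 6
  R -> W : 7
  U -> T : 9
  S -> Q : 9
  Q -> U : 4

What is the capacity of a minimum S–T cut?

17

Augment S→P→U→T: bottleneck 4, flow now 4.
Augment S→Q→U→T: bottleneck 4, flow now 8.
Augment S→R→U→T: bottleneck 1, flow now 9.
Augment S→R→V→T: bottleneck 4, flow now 13.
Augment S→R→W→T: bottleneck 2, flow now 15.
Augment S→R→U→P→V→T: bottleneck 2, flow now 17. (uses reverse residual edge)
No augmenting path remains; maximum flow = 17.
By max-flow min-cut, the minimum cut capacity equals the max flow.
In the residual graph, reachable from S: {S, P, Q, R, U, W}.
Min-cut edges: P→V (2), R→V (4), U→T (9), W→T (2); capacity 2 + 4 + 9 + 2 = 17.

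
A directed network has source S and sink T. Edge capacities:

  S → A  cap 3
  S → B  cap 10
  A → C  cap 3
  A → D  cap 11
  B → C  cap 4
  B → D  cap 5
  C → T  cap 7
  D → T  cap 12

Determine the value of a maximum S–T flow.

Augment S→A→C→T: bottleneck 3, flow now 3.
Augment S→B→C→T: bottleneck 4, flow now 7.
Augment S→B→D→T: bottleneck 5, flow now 12.
No augmenting path remains; maximum flow = 12.
In the residual graph, reachable from S: {S, B}.
Min-cut edges: S→A (3), B→C (4), B→D (5); capacity 3 + 4 + 5 = 12.
This cut is saturated, so no flow can exceed 12.

12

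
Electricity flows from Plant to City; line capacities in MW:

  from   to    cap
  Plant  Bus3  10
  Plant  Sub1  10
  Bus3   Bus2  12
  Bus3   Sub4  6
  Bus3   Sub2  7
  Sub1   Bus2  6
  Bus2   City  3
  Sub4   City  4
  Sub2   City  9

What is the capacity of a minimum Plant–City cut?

Augment Plant→Bus3→Bus2→City: bottleneck 3, flow now 3.
Augment Plant→Bus3→Sub4→City: bottleneck 4, flow now 7.
Augment Plant→Bus3→Sub2→City: bottleneck 3, flow now 10.
Augment Plant→Sub1→Bus2→Bus3→Sub2→City: bottleneck 3, flow now 13. (uses reverse residual edge)
No augmenting path remains; maximum flow = 13.
By max-flow min-cut, the minimum cut capacity equals the max flow.
In the residual graph, reachable from Plant: {Plant, Sub1, Bus2}.
Min-cut edges: Plant→Bus3 (10), Bus2→City (3); capacity 10 + 3 = 13.

13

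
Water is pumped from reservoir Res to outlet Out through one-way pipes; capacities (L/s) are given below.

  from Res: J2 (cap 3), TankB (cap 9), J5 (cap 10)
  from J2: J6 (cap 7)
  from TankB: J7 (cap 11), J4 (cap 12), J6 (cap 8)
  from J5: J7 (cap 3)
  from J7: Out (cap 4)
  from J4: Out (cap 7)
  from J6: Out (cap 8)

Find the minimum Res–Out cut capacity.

15

Augment Res→J2→J6→Out: bottleneck 3, flow now 3.
Augment Res→TankB→J7→Out: bottleneck 4, flow now 7.
Augment Res→TankB→J4→Out: bottleneck 5, flow now 12.
Augment Res→J5→J7→TankB→J4→Out: bottleneck 2, flow now 14. (uses reverse residual edge)
Augment Res→J5→J7→TankB→J6→Out: bottleneck 1, flow now 15. (uses reverse residual edge)
No augmenting path remains; maximum flow = 15.
By max-flow min-cut, the minimum cut capacity equals the max flow.
In the residual graph, reachable from Res: {Res, J5}.
Min-cut edges: Res→J2 (3), Res→TankB (9), J5→J7 (3); capacity 3 + 9 + 3 = 15.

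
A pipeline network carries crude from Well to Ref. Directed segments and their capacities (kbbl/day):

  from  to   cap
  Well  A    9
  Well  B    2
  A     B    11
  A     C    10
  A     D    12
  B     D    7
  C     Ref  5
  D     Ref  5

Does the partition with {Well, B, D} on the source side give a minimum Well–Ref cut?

No — its capacity is 14, but the minimum cut has capacity 10.

Given cut capacity: 9 + 5 = 14.
Augment Well→A→C→Ref: bottleneck 5, flow now 5.
Augment Well→A→D→Ref: bottleneck 4, flow now 9.
Augment Well→B→D→Ref: bottleneck 1, flow now 10.
No augmenting path remains; maximum flow = 10.
In the residual graph, reachable from Well: {Well, A, B, C, D}.
Min-cut edges: C→Ref (5), D→Ref (5); capacity 5 + 5 = 10.
Cut capacity 14 exceeds the max flow 10, so it is not minimum.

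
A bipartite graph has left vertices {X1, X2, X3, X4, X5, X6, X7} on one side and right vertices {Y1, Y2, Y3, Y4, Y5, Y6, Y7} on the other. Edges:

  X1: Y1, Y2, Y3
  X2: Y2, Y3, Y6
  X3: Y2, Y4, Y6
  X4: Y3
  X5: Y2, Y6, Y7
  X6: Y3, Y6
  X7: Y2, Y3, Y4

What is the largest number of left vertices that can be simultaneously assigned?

6

Unit-capacity flow: source→left, listed edges, right→sink; max matching = max flow.
Augmenting path X1→Y1 (+1); matched 1.
Augmenting path X2→Y2 (+1); matched 2.
Augmenting path X3→Y4 (+1); matched 3.
Augmenting path X4→Y3 (+1); matched 4.
Augmenting path X5→Y6 (+1); matched 5.
Augmenting path X6→Y6→X5→Y7 (+1); matched 6.
No augmenting path remains; maximum matching = 6.
König certificate: {X1, X5, Y2, Y3, Y4, Y6} is a vertex cover of size 6 (every listed pair touches it), so no matching can be larger.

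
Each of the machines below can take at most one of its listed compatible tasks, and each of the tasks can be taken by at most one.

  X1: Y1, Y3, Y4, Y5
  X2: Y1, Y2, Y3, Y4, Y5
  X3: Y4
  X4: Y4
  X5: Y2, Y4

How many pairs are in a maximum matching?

4

Unit-capacity flow: source→left, listed edges, right→sink; max matching = max flow.
Augmenting path X1→Y1 (+1); matched 1.
Augmenting path X2→Y2 (+1); matched 2.
Augmenting path X3→Y4 (+1); matched 3.
Augmenting path X5→Y2→X2→Y3 (+1); matched 4.
No augmenting path remains; maximum matching = 4.
König certificate: {X1, X2, X5, Y4} is a vertex cover of size 4 (every listed pair touches it), so no matching can be larger.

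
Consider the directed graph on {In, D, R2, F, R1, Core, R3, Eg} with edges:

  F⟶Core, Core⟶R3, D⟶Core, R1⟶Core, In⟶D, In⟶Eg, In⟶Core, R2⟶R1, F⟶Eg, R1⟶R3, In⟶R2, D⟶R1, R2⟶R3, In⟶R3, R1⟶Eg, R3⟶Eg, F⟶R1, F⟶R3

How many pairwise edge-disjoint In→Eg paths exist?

3

Assign every edge capacity 1; by Menger, the answer equals the max flow.
Path In→Eg (+1); total 1.
Path In→R3→Eg (+1); total 2.
Path In→D→R1→Eg (+1); total 3.
No residual In→Eg path; max flow = 3.
Certifying cut of size 3: {In→Eg, R1→Eg, R3→Eg}.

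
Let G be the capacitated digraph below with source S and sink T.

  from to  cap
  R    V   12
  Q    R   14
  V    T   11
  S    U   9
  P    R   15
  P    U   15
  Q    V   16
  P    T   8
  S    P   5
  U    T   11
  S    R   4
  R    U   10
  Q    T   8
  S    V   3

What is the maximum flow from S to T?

21

Augment S→P→T: bottleneck 5, flow now 5.
Augment S→U→T: bottleneck 9, flow now 14.
Augment S→V→T: bottleneck 3, flow now 17.
Augment S→R→U→T: bottleneck 2, flow now 19.
Augment S→R→V→T: bottleneck 2, flow now 21.
No augmenting path remains; maximum flow = 21.
In the residual graph, reachable from S: {S}.
Min-cut edges: S→P (5), S→R (4), S→U (9), S→V (3); capacity 5 + 4 + 9 + 3 = 21.
This cut is saturated, so no flow can exceed 21.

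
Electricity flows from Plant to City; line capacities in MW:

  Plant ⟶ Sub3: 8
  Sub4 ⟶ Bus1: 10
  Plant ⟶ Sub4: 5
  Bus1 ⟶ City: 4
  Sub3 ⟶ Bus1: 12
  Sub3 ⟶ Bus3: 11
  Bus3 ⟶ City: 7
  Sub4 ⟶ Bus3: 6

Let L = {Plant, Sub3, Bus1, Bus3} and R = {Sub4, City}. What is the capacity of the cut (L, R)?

16

Edges leaving {Plant, Sub3, Bus1, Bus3}: Plant→Sub4 (5), Bus1→City (4), Bus3→City (7).
Cut capacity = 5 + 4 + 7 = 16.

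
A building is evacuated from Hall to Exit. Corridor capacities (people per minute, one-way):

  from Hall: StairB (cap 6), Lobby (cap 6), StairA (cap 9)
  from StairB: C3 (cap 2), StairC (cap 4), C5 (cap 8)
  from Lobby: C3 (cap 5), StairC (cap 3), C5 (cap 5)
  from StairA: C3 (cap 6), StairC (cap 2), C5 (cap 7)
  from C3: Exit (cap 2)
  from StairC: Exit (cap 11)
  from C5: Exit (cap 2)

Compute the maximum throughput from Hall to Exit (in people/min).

Augment Hall→StairB→C3→Exit: bottleneck 2, flow now 2.
Augment Hall→StairB→StairC→Exit: bottleneck 4, flow now 6.
Augment Hall→Lobby→StairC→Exit: bottleneck 3, flow now 9.
Augment Hall→Lobby→C5→Exit: bottleneck 2, flow now 11.
Augment Hall→StairA→StairC→Exit: bottleneck 2, flow now 13.
No augmenting path remains; maximum flow = 13.
In the residual graph, reachable from Hall: {Hall, StairB, Lobby, StairA, C3, C5}.
Min-cut edges: StairB→StairC (4), Lobby→StairC (3), StairA→StairC (2), C3→Exit (2), C5→Exit (2); capacity 4 + 3 + 2 + 2 + 2 = 13.
This cut is saturated, so no flow can exceed 13.

13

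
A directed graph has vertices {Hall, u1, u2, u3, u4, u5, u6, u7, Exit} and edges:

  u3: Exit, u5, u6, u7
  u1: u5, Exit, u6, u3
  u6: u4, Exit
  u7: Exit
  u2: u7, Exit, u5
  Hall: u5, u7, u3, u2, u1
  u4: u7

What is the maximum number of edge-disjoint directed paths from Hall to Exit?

Assign every edge capacity 1; by Menger, the answer equals the max flow.
Path Hall→u1→Exit (+1); total 1.
Path Hall→u2→Exit (+1); total 2.
Path Hall→u3→Exit (+1); total 3.
Path Hall→u7→Exit (+1); total 4.
No residual Hall→Exit path; max flow = 4.
Certifying cut of size 4: {Hall→u1, Hall→u2, Hall→u3, Hall→u7}.

4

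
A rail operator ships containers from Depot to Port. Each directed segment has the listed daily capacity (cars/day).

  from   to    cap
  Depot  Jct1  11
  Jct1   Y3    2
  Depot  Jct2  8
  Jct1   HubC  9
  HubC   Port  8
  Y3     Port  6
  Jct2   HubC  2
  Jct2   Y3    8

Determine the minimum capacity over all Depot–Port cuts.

Augment Depot→Jct1→HubC→Port: bottleneck 8, flow now 8.
Augment Depot→Jct1→Y3→Port: bottleneck 2, flow now 10.
Augment Depot→Jct2→Y3→Port: bottleneck 4, flow now 14.
No augmenting path remains; maximum flow = 14.
By max-flow min-cut, the minimum cut capacity equals the max flow.
In the residual graph, reachable from Depot: {Depot, Jct1, Jct2, HubC, Y3}.
Min-cut edges: HubC→Port (8), Y3→Port (6); capacity 8 + 6 = 14.

14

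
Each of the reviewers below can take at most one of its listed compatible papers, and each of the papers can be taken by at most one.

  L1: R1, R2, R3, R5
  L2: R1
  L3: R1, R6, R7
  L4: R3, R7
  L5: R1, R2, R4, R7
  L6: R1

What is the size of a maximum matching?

5

Unit-capacity flow: source→left, listed edges, right→sink; max matching = max flow.
Augmenting path L1→R1 (+1); matched 1.
Augmenting path L3→R6 (+1); matched 2.
Augmenting path L4→R3 (+1); matched 3.
Augmenting path L5→R2 (+1); matched 4.
Augmenting path L2→R1→L1→R5 (+1); matched 5.
No augmenting path remains; maximum matching = 5.
König certificate: {L1, L3, L4, L5, R1} is a vertex cover of size 5 (every listed pair touches it), so no matching can be larger.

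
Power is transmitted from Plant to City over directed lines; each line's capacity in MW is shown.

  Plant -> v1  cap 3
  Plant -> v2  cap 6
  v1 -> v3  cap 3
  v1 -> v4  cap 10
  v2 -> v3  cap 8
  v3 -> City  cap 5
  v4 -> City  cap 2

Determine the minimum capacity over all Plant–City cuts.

Augment Plant→v1→v3→City: bottleneck 3, flow now 3.
Augment Plant→v2→v3→City: bottleneck 2, flow now 5.
Augment Plant→v2→v3→v1→v4→City: bottleneck 2, flow now 7. (uses reverse residual edge)
No augmenting path remains; maximum flow = 7.
By max-flow min-cut, the minimum cut capacity equals the max flow.
In the residual graph, reachable from Plant: {Plant, v1, v2, v3, v4}.
Min-cut edges: v3→City (5), v4→City (2); capacity 5 + 2 = 7.

7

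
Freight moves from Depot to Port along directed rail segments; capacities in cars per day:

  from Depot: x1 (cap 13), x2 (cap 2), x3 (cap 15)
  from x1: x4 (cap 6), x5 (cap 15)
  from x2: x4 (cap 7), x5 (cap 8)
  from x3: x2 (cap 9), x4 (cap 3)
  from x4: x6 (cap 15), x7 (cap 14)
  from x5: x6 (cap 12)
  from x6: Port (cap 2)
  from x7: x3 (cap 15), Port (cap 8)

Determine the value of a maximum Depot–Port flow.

10

Augment Depot→x1→x4→x6→Port: bottleneck 2, flow now 2.
Augment Depot→x1→x4→x7→Port: bottleneck 4, flow now 6.
Augment Depot→x2→x4→x7→Port: bottleneck 2, flow now 8.
Augment Depot→x3→x4→x7→Port: bottleneck 2, flow now 10.
No augmenting path remains; maximum flow = 10.
In the residual graph, reachable from Depot: {Depot, x1, x2, x3, x4, x5, x6, x7}.
Min-cut edges: x6→Port (2), x7→Port (8); capacity 2 + 8 = 10.
This cut is saturated, so no flow can exceed 10.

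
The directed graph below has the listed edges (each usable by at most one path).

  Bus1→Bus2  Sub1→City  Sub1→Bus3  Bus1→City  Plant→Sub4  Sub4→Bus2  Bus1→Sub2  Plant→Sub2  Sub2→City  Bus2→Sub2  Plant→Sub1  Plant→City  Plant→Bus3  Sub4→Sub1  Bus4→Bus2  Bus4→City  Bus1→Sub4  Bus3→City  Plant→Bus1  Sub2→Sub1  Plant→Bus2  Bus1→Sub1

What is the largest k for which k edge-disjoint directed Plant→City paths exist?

5

Assign every edge capacity 1; by Menger, the answer equals the max flow.
Path Plant→City (+1); total 1.
Path Plant→Bus1→City (+1); total 2.
Path Plant→Sub2→City (+1); total 3.
Path Plant→Sub1→City (+1); total 4.
Path Plant→Bus3→City (+1); total 5.
No residual Plant→City path; max flow = 5.
Certifying cut of size 5: {Bus3→City, Plant→Bus1, Plant→City, Sub1→City, Sub2→City}.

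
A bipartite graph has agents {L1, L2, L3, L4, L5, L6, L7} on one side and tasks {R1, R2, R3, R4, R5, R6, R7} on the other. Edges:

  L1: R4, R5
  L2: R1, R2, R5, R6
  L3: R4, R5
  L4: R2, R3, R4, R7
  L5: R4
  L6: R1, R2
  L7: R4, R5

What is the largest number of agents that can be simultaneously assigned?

5

Unit-capacity flow: source→left, listed edges, right→sink; max matching = max flow.
Augmenting path L1→R4 (+1); matched 1.
Augmenting path L2→R1 (+1); matched 2.
Augmenting path L3→R5 (+1); matched 3.
Augmenting path L4→R2 (+1); matched 4.
Augmenting path L6→R1→L2→R6 (+1); matched 5.
No augmenting path remains; maximum matching = 5.
König certificate: {L2, L4, L6, R4, R5} is a vertex cover of size 5 (every listed pair touches it), so no matching can be larger.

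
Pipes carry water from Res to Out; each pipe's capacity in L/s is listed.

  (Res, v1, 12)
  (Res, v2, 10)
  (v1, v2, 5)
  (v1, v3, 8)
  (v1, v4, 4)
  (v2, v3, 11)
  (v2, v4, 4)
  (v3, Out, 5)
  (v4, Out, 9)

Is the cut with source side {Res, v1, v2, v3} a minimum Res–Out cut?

Given cut capacity: 4 + 4 + 5 = 13.
Augment Res→v1→v3→Out: bottleneck 5, flow now 5.
Augment Res→v1→v4→Out: bottleneck 4, flow now 9.
Augment Res→v2→v4→Out: bottleneck 4, flow now 13.
No augmenting path remains; maximum flow = 13.
Cut capacity 13 equals the max flow, so it is a minimum cut.

Yes — it is a minimum cut (capacity 13).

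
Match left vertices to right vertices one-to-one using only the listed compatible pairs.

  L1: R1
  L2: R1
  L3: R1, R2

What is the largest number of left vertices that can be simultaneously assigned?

2

Unit-capacity flow: source→left, listed edges, right→sink; max matching = max flow.
Augmenting path L1→R1 (+1); matched 1.
Augmenting path L3→R2 (+1); matched 2.
No augmenting path remains; maximum matching = 2.
König certificate: {L3, R1} is a vertex cover of size 2 (every listed pair touches it), so no matching can be larger.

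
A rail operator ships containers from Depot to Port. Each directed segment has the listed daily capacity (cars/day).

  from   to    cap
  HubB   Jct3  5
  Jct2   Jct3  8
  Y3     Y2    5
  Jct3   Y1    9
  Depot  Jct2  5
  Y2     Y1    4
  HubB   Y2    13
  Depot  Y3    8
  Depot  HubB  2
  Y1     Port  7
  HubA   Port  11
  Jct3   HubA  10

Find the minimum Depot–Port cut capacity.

11

Augment Depot→HubB→Y2→Y1→Port: bottleneck 2, flow now 2.
Augment Depot→Y3→Y2→Y1→Port: bottleneck 2, flow now 4.
Augment Depot→Jct2→Jct3→HubA→Port: bottleneck 5, flow now 9.
Augment Depot→Y3→Y2→HubB→Jct3→HubA→Port: bottleneck 2, flow now 11. (uses reverse residual edge)
No augmenting path remains; maximum flow = 11.
By max-flow min-cut, the minimum cut capacity equals the max flow.
In the residual graph, reachable from Depot: {Depot, Y3, Y2}.
Min-cut edges: Depot→HubB (2), Depot→Jct2 (5), Y2→Y1 (4); capacity 2 + 5 + 4 = 11.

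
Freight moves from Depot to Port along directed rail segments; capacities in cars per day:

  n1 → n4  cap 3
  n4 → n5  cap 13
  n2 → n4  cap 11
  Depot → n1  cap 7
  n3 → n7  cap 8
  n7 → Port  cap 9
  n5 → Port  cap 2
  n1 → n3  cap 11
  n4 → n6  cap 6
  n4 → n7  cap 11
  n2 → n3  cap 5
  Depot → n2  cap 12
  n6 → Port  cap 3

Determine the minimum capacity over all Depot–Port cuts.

14

Augment Depot→n1→n3→n7→Port: bottleneck 7, flow now 7.
Augment Depot→n2→n3→n7→Port: bottleneck 1, flow now 8.
Augment Depot→n2→n4→n5→Port: bottleneck 2, flow now 10.
Augment Depot→n2→n4→n6→Port: bottleneck 3, flow now 13.
Augment Depot→n2→n4→n7→Port: bottleneck 1, flow now 14.
No augmenting path remains; maximum flow = 14.
By max-flow min-cut, the minimum cut capacity equals the max flow.
In the residual graph, reachable from Depot: {Depot, n1, n2, n3, n4, n5, n6, n7}.
Min-cut edges: n5→Port (2), n6→Port (3), n7→Port (9); capacity 2 + 3 + 9 = 14.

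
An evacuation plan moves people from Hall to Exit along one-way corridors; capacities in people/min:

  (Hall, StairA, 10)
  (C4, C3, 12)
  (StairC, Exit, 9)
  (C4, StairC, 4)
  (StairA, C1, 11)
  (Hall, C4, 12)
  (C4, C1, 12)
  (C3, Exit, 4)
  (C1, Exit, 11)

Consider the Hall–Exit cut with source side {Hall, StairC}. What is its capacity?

Edges leaving {Hall, StairC}: Hall→C4 (12), Hall→StairA (10), StairC→Exit (9).
Cut capacity = 12 + 10 + 9 = 31.

31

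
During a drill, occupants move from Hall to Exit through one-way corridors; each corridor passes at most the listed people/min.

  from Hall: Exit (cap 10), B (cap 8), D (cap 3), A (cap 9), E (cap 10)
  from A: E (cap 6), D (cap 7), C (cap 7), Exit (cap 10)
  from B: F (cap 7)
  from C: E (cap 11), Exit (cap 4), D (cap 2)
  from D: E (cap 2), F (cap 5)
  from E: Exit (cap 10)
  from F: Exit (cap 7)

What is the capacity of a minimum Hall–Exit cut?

Augment Hall→Exit: bottleneck 10, flow now 10.
Augment Hall→A→Exit: bottleneck 9, flow now 19.
Augment Hall→E→Exit: bottleneck 10, flow now 29.
Augment Hall→B→F→Exit: bottleneck 7, flow now 36.
No augmenting path remains; maximum flow = 36.
By max-flow min-cut, the minimum cut capacity equals the max flow.
In the residual graph, reachable from Hall: {Hall, B, D, E, F}.
Min-cut edges: Hall→A (9), Hall→Exit (10), E→Exit (10), F→Exit (7); capacity 9 + 10 + 10 + 7 = 36.

36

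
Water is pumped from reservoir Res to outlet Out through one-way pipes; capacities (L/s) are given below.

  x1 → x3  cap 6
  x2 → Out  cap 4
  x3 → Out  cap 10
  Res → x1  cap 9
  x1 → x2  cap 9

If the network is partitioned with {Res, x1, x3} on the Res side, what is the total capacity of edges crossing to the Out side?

Edges leaving {Res, x1, x3}: x1→x2 (9), x3→Out (10).
Cut capacity = 9 + 10 = 19.

19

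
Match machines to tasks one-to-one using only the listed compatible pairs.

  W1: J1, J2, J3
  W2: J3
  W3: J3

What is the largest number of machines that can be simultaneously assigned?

Unit-capacity flow: source→left, listed edges, right→sink; max matching = max flow.
Augmenting path W1→J1 (+1); matched 1.
Augmenting path W2→J3 (+1); matched 2.
No augmenting path remains; maximum matching = 2.
König certificate: {W1, J3} is a vertex cover of size 2 (every listed pair touches it), so no matching can be larger.

2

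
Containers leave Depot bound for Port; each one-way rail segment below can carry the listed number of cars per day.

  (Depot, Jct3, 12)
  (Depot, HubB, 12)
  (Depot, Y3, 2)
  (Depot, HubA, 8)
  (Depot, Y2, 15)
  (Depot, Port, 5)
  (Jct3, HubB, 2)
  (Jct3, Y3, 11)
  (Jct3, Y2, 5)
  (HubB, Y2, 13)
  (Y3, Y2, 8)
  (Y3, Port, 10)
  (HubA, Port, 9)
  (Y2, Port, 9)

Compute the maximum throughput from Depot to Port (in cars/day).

32

Augment Depot→Port: bottleneck 5, flow now 5.
Augment Depot→Y3→Port: bottleneck 2, flow now 7.
Augment Depot→HubA→Port: bottleneck 8, flow now 15.
Augment Depot→Y2→Port: bottleneck 9, flow now 24.
Augment Depot→Jct3→Y3→Port: bottleneck 8, flow now 32.
No augmenting path remains; maximum flow = 32.
In the residual graph, reachable from Depot: {Depot, Jct3, HubB, Y3, Y2}.
Min-cut edges: Depot→HubA (8), Depot→Port (5), Y3→Port (10), Y2→Port (9); capacity 8 + 5 + 10 + 9 = 32.
This cut is saturated, so no flow can exceed 32.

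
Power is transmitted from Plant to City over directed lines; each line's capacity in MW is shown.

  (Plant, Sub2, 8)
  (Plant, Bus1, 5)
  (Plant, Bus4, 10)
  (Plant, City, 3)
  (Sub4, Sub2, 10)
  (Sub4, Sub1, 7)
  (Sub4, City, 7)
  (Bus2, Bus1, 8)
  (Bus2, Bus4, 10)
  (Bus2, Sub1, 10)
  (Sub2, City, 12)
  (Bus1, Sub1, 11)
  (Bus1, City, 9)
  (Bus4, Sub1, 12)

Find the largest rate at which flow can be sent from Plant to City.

16

Augment Plant→City: bottleneck 3, flow now 3.
Augment Plant→Sub2→City: bottleneck 8, flow now 11.
Augment Plant→Bus1→City: bottleneck 5, flow now 16.
No augmenting path remains; maximum flow = 16.
In the residual graph, reachable from Plant: {Plant, Bus4, Sub1}.
Min-cut edges: Plant→Sub2 (8), Plant→Bus1 (5), Plant→City (3); capacity 8 + 5 + 3 = 16.
This cut is saturated, so no flow can exceed 16.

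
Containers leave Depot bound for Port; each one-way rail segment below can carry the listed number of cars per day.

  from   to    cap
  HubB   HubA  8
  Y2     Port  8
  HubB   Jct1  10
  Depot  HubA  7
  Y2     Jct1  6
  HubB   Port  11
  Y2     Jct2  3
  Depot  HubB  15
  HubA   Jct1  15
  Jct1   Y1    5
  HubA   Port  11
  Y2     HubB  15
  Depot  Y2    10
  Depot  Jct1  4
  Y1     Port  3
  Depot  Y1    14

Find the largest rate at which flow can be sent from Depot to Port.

33

Augment Depot→Y1→Port: bottleneck 3, flow now 3.
Augment Depot→Y2→Port: bottleneck 8, flow now 11.
Augment Depot→HubB→Port: bottleneck 11, flow now 22.
Augment Depot→HubA→Port: bottleneck 7, flow now 29.
Augment Depot→HubB→HubA→Port: bottleneck 4, flow now 33.
No augmenting path remains; maximum flow = 33.
In the residual graph, reachable from Depot: {Depot, Y1, Y2, HubB, HubA, Jct2, Jct1}.
Min-cut edges: Y1→Port (3), Y2→Port (8), HubB→Port (11), HubA→Port (11); capacity 3 + 8 + 11 + 11 = 33.
This cut is saturated, so no flow can exceed 33.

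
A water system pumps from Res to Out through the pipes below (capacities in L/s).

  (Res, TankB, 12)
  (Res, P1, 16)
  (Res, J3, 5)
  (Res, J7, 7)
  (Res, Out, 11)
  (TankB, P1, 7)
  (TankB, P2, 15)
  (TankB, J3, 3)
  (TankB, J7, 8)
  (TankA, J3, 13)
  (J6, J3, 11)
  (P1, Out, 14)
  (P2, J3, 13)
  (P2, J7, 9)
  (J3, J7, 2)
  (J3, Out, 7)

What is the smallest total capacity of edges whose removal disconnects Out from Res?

32

Augment Res→Out: bottleneck 11, flow now 11.
Augment Res→P1→Out: bottleneck 14, flow now 25.
Augment Res→J3→Out: bottleneck 5, flow now 30.
Augment Res→TankB→J3→Out: bottleneck 2, flow now 32.
No augmenting path remains; maximum flow = 32.
By max-flow min-cut, the minimum cut capacity equals the max flow.
In the residual graph, reachable from Res: {Res, TankB, P1, P2, J3, J7}.
Min-cut edges: Res→Out (11), P1→Out (14), J3→Out (7); capacity 11 + 14 + 7 = 32.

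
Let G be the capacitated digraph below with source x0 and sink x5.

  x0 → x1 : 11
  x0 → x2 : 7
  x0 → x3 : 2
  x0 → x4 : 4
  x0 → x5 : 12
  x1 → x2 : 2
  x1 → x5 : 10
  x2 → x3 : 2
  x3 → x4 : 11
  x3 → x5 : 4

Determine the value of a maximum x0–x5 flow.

Augment x0→x5: bottleneck 12, flow now 12.
Augment x0→x1→x5: bottleneck 10, flow now 22.
Augment x0→x3→x5: bottleneck 2, flow now 24.
Augment x0→x2→x3→x5: bottleneck 2, flow now 26.
No augmenting path remains; maximum flow = 26.
In the residual graph, reachable from x0: {x0, x1, x2, x4}.
Min-cut edges: x0→x3 (2), x0→x5 (12), x1→x5 (10), x2→x3 (2); capacity 2 + 12 + 10 + 2 = 26.
This cut is saturated, so no flow can exceed 26.

26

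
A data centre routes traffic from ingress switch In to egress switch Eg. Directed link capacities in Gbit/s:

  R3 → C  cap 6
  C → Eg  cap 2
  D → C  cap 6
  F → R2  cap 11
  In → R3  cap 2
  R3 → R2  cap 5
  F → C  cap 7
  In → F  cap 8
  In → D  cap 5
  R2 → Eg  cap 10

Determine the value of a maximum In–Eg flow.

12

Augment In→R3→C→Eg: bottleneck 2, flow now 2.
Augment In→F→R2→Eg: bottleneck 8, flow now 10.
Augment In→D→C→R3→R2→Eg: bottleneck 2, flow now 12. (uses reverse residual edge)
No augmenting path remains; maximum flow = 12.
In the residual graph, reachable from In: {In, D, C}.
Min-cut edges: In→R3 (2), In→F (8), C→Eg (2); capacity 2 + 8 + 2 = 12.
This cut is saturated, so no flow can exceed 12.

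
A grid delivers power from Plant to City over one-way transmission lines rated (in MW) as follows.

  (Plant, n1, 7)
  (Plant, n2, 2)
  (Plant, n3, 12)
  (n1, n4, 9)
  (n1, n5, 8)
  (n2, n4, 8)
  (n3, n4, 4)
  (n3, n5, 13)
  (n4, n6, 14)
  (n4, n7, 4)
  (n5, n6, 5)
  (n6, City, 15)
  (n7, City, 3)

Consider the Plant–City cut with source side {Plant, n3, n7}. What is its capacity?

29

Edges leaving {Plant, n3, n7}: Plant→n1 (7), Plant→n2 (2), n3→n4 (4), n3→n5 (13), n7→City (3).
Cut capacity = 7 + 2 + 4 + 13 + 3 = 29.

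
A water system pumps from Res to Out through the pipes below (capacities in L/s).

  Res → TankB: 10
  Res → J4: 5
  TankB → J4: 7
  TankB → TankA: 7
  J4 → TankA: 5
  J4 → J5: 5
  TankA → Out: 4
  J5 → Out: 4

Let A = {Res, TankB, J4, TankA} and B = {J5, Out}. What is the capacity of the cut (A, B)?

9

Edges leaving {Res, TankB, J4, TankA}: J4→J5 (5), TankA→Out (4).
Cut capacity = 5 + 4 = 9.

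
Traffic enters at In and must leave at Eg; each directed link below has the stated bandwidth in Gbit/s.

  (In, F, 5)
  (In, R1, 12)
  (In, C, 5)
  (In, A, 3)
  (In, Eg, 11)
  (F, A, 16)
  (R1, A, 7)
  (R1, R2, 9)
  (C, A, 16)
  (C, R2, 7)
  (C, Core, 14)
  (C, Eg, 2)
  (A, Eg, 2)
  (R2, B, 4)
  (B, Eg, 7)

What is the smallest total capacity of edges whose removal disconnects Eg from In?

Augment In→Eg: bottleneck 11, flow now 11.
Augment In→C→Eg: bottleneck 2, flow now 13.
Augment In→A→Eg: bottleneck 2, flow now 15.
Augment In→R1→R2→B→Eg: bottleneck 4, flow now 19.
No augmenting path remains; maximum flow = 19.
By max-flow min-cut, the minimum cut capacity equals the max flow.
In the residual graph, reachable from In: {In, F, R1, C, A, R2, Core}.
Min-cut edges: In→Eg (11), C→Eg (2), A→Eg (2), R2→B (4); capacity 11 + 2 + 2 + 4 = 19.

19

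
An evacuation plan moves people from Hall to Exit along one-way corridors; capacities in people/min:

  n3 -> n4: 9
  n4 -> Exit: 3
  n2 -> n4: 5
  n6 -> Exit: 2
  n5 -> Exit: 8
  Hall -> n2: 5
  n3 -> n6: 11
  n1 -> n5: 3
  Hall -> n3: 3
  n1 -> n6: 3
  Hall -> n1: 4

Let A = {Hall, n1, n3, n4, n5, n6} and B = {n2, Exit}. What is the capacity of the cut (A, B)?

18

Edges leaving {Hall, n1, n3, n4, n5, n6}: Hall→n2 (5), n4→Exit (3), n5→Exit (8), n6→Exit (2).
Cut capacity = 5 + 3 + 8 + 2 = 18.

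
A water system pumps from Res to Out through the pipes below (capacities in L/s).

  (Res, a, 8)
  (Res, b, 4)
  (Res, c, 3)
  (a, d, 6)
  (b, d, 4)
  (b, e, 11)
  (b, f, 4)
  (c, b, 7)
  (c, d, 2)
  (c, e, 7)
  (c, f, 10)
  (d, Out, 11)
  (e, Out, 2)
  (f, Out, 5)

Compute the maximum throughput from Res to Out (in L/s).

13

Augment Res→a→d→Out: bottleneck 6, flow now 6.
Augment Res→b→d→Out: bottleneck 4, flow now 10.
Augment Res→c→d→Out: bottleneck 1, flow now 11.
Augment Res→c→e→Out: bottleneck 2, flow now 13.
No augmenting path remains; maximum flow = 13.
In the residual graph, reachable from Res: {Res, a}.
Min-cut edges: Res→b (4), Res→c (3), a→d (6); capacity 4 + 3 + 6 = 13.
This cut is saturated, so no flow can exceed 13.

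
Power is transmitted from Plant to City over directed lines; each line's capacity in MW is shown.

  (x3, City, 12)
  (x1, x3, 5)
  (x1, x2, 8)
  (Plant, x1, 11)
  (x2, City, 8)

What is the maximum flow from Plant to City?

11

Augment Plant→x1→x2→City: bottleneck 8, flow now 8.
Augment Plant→x1→x3→City: bottleneck 3, flow now 11.
No augmenting path remains; maximum flow = 11.
In the residual graph, reachable from Plant: {Plant}.
Min-cut edges: Plant→x1 (11); capacity 11 = 11.
This cut is saturated, so no flow can exceed 11.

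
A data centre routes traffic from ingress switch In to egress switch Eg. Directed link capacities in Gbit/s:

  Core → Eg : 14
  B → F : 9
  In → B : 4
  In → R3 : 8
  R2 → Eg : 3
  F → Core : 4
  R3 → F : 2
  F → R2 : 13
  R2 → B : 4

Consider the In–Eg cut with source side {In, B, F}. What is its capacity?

Edges leaving {In, B, F}: In→R3 (8), F→R2 (13), F→Core (4).
Cut capacity = 8 + 13 + 4 = 25.

25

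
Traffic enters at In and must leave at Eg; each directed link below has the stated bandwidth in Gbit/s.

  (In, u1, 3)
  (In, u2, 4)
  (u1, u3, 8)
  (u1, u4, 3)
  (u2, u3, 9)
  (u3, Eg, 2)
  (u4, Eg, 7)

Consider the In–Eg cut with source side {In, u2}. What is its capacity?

12

Edges leaving {In, u2}: In→u1 (3), u2→u3 (9).
Cut capacity = 3 + 9 = 12.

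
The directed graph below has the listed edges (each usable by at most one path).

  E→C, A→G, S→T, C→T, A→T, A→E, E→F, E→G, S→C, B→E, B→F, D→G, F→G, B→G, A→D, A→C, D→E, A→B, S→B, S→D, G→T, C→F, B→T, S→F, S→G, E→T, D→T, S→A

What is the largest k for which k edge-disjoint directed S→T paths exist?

Assign every edge capacity 1; by Menger, the answer equals the max flow.
Path S→T (+1); total 1.
Path S→A→T (+1); total 2.
Path S→B→T (+1); total 3.
Path S→C→T (+1); total 4.
Path S→D→T (+1); total 5.
Path S→G→T (+1); total 6.
No residual S→T path; max flow = 6.
Certifying cut of size 6: {G→T, S→A, S→B, S→C, S→D, S→T}.

6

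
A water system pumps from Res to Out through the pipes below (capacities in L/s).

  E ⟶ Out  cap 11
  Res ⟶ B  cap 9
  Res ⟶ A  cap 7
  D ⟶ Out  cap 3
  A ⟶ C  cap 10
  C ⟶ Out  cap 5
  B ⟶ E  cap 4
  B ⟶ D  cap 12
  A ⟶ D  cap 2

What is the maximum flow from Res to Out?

12

Augment Res→A→C→Out: bottleneck 5, flow now 5.
Augment Res→A→D→Out: bottleneck 2, flow now 7.
Augment Res→B→D→Out: bottleneck 1, flow now 8.
Augment Res→B→E→Out: bottleneck 4, flow now 12.
No augmenting path remains; maximum flow = 12.
In the residual graph, reachable from Res: {Res, A, B, C, D}.
Min-cut edges: B→E (4), C→Out (5), D→Out (3); capacity 4 + 5 + 3 = 12.
This cut is saturated, so no flow can exceed 12.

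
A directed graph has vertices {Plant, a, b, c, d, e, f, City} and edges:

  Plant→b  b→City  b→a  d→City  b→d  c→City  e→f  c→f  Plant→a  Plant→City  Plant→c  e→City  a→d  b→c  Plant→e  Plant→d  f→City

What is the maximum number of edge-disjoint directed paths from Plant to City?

Assign every edge capacity 1; by Menger, the answer equals the max flow.
Path Plant→City (+1); total 1.
Path Plant→b→City (+1); total 2.
Path Plant→c→City (+1); total 3.
Path Plant→d→City (+1); total 4.
Path Plant→e→City (+1); total 5.
No residual Plant→City path; max flow = 5.
Certifying cut of size 5: {Plant→City, Plant→b, Plant→c, Plant→e, d→City}.

5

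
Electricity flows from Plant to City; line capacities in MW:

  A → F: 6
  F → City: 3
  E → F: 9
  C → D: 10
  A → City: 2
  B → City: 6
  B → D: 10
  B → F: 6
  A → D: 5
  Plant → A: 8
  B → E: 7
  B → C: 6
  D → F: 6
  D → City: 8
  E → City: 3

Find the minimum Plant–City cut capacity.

Augment Plant→A→City: bottleneck 2, flow now 2.
Augment Plant→A→D→City: bottleneck 5, flow now 7.
Augment Plant→A→F→City: bottleneck 1, flow now 8.
No augmenting path remains; maximum flow = 8.
By max-flow min-cut, the minimum cut capacity equals the max flow.
In the residual graph, reachable from Plant: {Plant}.
Min-cut edges: Plant→A (8); capacity 8 = 8.

8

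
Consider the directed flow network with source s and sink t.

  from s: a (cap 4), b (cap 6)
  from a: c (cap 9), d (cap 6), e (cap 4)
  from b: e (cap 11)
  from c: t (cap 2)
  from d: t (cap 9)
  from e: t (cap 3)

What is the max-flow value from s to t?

7

Augment s→a→c→t: bottleneck 2, flow now 2.
Augment s→a→d→t: bottleneck 2, flow now 4.
Augment s→b→e→t: bottleneck 3, flow now 7.
No augmenting path remains; maximum flow = 7.
In the residual graph, reachable from s: {s, b, e}.
Min-cut edges: s→a (4), e→t (3); capacity 4 + 3 = 7.
This cut is saturated, so no flow can exceed 7.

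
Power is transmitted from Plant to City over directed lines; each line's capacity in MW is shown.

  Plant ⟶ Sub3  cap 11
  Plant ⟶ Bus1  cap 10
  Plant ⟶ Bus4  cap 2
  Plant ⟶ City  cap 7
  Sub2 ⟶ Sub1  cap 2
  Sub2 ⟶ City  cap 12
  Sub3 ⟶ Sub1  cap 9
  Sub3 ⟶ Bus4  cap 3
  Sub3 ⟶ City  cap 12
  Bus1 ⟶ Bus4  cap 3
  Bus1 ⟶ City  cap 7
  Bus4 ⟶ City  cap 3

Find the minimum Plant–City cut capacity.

Augment Plant→City: bottleneck 7, flow now 7.
Augment Plant→Sub3→City: bottleneck 11, flow now 18.
Augment Plant→Bus1→City: bottleneck 7, flow now 25.
Augment Plant→Bus4→City: bottleneck 2, flow now 27.
Augment Plant→Bus1→Bus4→City: bottleneck 1, flow now 28.
No augmenting path remains; maximum flow = 28.
By max-flow min-cut, the minimum cut capacity equals the max flow.
In the residual graph, reachable from Plant: {Plant, Bus1, Bus4}.
Min-cut edges: Plant→Sub3 (11), Plant→City (7), Bus1→City (7), Bus4→City (3); capacity 11 + 7 + 7 + 3 = 28.

28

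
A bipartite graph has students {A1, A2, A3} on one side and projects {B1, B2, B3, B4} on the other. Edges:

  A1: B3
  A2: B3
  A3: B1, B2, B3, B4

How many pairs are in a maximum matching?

2

Unit-capacity flow: source→left, listed edges, right→sink; max matching = max flow.
Augmenting path A1→B3 (+1); matched 1.
Augmenting path A3→B1 (+1); matched 2.
No augmenting path remains; maximum matching = 2.
König certificate: {A3, B3} is a vertex cover of size 2 (every listed pair touches it), so no matching can be larger.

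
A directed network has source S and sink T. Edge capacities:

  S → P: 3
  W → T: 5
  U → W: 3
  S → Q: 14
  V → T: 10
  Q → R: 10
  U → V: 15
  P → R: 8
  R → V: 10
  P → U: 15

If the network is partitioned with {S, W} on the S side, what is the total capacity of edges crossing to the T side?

Edges leaving {S, W}: S→P (3), S→Q (14), W→T (5).
Cut capacity = 3 + 14 + 5 = 22.

22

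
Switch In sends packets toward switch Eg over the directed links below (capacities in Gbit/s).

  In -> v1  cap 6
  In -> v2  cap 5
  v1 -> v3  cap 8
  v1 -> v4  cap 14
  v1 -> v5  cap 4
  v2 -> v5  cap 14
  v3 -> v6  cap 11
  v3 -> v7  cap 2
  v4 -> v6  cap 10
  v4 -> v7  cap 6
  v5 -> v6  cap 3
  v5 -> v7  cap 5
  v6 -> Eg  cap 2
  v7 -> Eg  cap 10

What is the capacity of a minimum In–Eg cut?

11

Augment In→v1→v3→v6→Eg: bottleneck 2, flow now 2.
Augment In→v1→v3→v7→Eg: bottleneck 2, flow now 4.
Augment In→v1→v4→v7→Eg: bottleneck 2, flow now 6.
Augment In→v2→v5→v7→Eg: bottleneck 5, flow now 11.
No augmenting path remains; maximum flow = 11.
By max-flow min-cut, the minimum cut capacity equals the max flow.
In the residual graph, reachable from In: {In}.
Min-cut edges: In→v1 (6), In→v2 (5); capacity 6 + 5 = 11.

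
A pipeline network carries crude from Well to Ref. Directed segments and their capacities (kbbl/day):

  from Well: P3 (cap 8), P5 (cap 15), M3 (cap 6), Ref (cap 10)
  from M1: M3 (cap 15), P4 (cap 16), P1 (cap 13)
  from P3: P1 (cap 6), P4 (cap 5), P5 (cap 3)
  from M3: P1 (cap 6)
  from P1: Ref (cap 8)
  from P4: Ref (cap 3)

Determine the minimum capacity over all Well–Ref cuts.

Augment Well→Ref: bottleneck 10, flow now 10.
Augment Well→P3→P1→Ref: bottleneck 6, flow now 16.
Augment Well→P3→P4→Ref: bottleneck 2, flow now 18.
Augment Well→M3→P1→Ref: bottleneck 2, flow now 20.
Augment Well→M3→P1→P3→P4→Ref: bottleneck 1, flow now 21. (uses reverse residual edge)
No augmenting path remains; maximum flow = 21.
By max-flow min-cut, the minimum cut capacity equals the max flow.
In the residual graph, reachable from Well: {Well, P3, M3, P5, P1, P4}.
Min-cut edges: Well→Ref (10), P1→Ref (8), P4→Ref (3); capacity 10 + 8 + 3 = 21.

21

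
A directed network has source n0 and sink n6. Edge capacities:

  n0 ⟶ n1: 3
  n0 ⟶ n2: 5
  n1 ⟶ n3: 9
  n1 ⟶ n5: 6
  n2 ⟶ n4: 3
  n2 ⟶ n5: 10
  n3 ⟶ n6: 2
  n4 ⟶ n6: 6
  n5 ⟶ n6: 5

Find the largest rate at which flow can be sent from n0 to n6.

8

Augment n0→n1→n3→n6: bottleneck 2, flow now 2.
Augment n0→n1→n5→n6: bottleneck 1, flow now 3.
Augment n0→n2→n4→n6: bottleneck 3, flow now 6.
Augment n0→n2→n5→n6: bottleneck 2, flow now 8.
No augmenting path remains; maximum flow = 8.
In the residual graph, reachable from n0: {n0}.
Min-cut edges: n0→n1 (3), n0→n2 (5); capacity 3 + 5 = 8.
This cut is saturated, so no flow can exceed 8.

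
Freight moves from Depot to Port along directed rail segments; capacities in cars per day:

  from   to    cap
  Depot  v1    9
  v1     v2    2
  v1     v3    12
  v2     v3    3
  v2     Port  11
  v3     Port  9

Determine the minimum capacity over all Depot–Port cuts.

Augment Depot→v1→v2→Port: bottleneck 2, flow now 2.
Augment Depot→v1→v3→Port: bottleneck 7, flow now 9.
No augmenting path remains; maximum flow = 9.
By max-flow min-cut, the minimum cut capacity equals the max flow.
In the residual graph, reachable from Depot: {Depot}.
Min-cut edges: Depot→v1 (9); capacity 9 = 9.

9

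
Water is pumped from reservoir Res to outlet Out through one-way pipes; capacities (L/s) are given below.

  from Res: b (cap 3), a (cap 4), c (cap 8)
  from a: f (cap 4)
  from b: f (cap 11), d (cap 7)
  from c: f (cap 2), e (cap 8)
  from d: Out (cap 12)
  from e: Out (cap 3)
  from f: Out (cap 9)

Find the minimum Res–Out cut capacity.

Augment Res→a→f→Out: bottleneck 4, flow now 4.
Augment Res→b→d→Out: bottleneck 3, flow now 7.
Augment Res→c→e→Out: bottleneck 3, flow now 10.
Augment Res→c→f→Out: bottleneck 2, flow now 12.
No augmenting path remains; maximum flow = 12.
By max-flow min-cut, the minimum cut capacity equals the max flow.
In the residual graph, reachable from Res: {Res, c, e}.
Min-cut edges: Res→a (4), Res→b (3), c→f (2), e→Out (3); capacity 4 + 3 + 2 + 3 = 12.

12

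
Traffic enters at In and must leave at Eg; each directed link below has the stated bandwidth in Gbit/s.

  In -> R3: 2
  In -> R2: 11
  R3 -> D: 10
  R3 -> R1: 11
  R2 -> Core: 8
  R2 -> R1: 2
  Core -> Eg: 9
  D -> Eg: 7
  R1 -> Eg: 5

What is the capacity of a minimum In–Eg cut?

12

Augment In→R3→D→Eg: bottleneck 2, flow now 2.
Augment In→R2→Core→Eg: bottleneck 8, flow now 10.
Augment In→R2→R1→Eg: bottleneck 2, flow now 12.
No augmenting path remains; maximum flow = 12.
By max-flow min-cut, the minimum cut capacity equals the max flow.
In the residual graph, reachable from In: {In, R2}.
Min-cut edges: In→R3 (2), R2→Core (8), R2→R1 (2); capacity 2 + 8 + 2 = 12.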